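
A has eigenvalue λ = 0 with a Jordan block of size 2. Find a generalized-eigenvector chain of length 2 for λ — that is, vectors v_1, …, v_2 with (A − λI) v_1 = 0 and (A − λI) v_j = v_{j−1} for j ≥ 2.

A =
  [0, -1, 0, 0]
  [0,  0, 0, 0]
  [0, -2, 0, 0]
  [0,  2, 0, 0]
A Jordan chain for λ = 0 of length 2:
v_1 = (-1, 0, -2, 2)ᵀ
v_2 = (0, 1, 0, 0)ᵀ

Let N = A − (0)·I. We want v_2 with N^2 v_2 = 0 but N^1 v_2 ≠ 0; then v_{j-1} := N · v_j for j = 2, …, 2.

Pick v_2 = (0, 1, 0, 0)ᵀ.
Then v_1 = N · v_2 = (-1, 0, -2, 2)ᵀ.

Sanity check: (A − (0)·I) v_1 = (0, 0, 0, 0)ᵀ = 0. ✓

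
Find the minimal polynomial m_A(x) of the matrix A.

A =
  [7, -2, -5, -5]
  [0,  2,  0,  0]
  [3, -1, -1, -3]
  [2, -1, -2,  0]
x^2 - 4*x + 4

The characteristic polynomial is χ_A(x) = (x - 2)^4, so the eigenvalues are known. The minimal polynomial is
  m_A(x) = Π_λ (x − λ)^{k_λ}
where k_λ is the size of the *largest* Jordan block for λ (equivalently, the smallest k with (A − λI)^k v = 0 for every generalised eigenvector v of λ).

  λ = 2: largest Jordan block has size 2, contributing (x − 2)^2

So m_A(x) = (x - 2)^2 = x^2 - 4*x + 4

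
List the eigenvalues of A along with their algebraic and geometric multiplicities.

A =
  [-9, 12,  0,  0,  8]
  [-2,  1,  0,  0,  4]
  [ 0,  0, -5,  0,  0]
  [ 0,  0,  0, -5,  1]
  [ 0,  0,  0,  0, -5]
λ = -5: alg = 4, geom = 3; λ = -3: alg = 1, geom = 1

Step 1 — factor the characteristic polynomial to read off the algebraic multiplicities:
  χ_A(x) = (x + 3)*(x + 5)^4

Step 2 — compute geometric multiplicities via the rank-nullity identity g(λ) = n − rank(A − λI):
  rank(A − (-5)·I) = 2, so dim ker(A − (-5)·I) = n − 2 = 3
  rank(A − (-3)·I) = 4, so dim ker(A − (-3)·I) = n − 4 = 1

Summary:
  λ = -5: algebraic multiplicity = 4, geometric multiplicity = 3
  λ = -3: algebraic multiplicity = 1, geometric multiplicity = 1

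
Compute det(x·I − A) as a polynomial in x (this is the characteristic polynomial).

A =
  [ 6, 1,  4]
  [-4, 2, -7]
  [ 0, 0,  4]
x^3 - 12*x^2 + 48*x - 64

Expanding det(x·I − A) (e.g. by cofactor expansion or by noting that A is similar to its Jordan form J, which has the same characteristic polynomial as A) gives
  χ_A(x) = x^3 - 12*x^2 + 48*x - 64
which factors as (x - 4)^3. The eigenvalues (with algebraic multiplicities) are λ = 4 with multiplicity 3.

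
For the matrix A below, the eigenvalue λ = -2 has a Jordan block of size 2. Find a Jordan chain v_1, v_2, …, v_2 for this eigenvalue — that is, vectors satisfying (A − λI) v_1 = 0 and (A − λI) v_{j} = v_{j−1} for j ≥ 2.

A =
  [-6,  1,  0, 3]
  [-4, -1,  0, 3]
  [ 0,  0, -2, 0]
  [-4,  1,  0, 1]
A Jordan chain for λ = -2 of length 2:
v_1 = (-4, -4, 0, -4)ᵀ
v_2 = (1, 0, 0, 0)ᵀ

Let N = A − (-2)·I. We want v_2 with N^2 v_2 = 0 but N^1 v_2 ≠ 0; then v_{j-1} := N · v_j for j = 2, …, 2.

Pick v_2 = (1, 0, 0, 0)ᵀ.
Then v_1 = N · v_2 = (-4, -4, 0, -4)ᵀ.

Sanity check: (A − (-2)·I) v_1 = (0, 0, 0, 0)ᵀ = 0. ✓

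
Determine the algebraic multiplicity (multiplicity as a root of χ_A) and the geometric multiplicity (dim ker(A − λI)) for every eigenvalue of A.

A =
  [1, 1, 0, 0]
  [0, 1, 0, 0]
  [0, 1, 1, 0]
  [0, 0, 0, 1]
λ = 1: alg = 4, geom = 3

Step 1 — factor the characteristic polynomial to read off the algebraic multiplicities:
  χ_A(x) = (x - 1)^4

Step 2 — compute geometric multiplicities via the rank-nullity identity g(λ) = n − rank(A − λI):
  rank(A − (1)·I) = 1, so dim ker(A − (1)·I) = n − 1 = 3

Summary:
  λ = 1: algebraic multiplicity = 4, geometric multiplicity = 3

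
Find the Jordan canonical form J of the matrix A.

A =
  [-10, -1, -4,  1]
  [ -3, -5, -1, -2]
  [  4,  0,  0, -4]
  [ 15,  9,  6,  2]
J_3(-4) ⊕ J_1(-1)

The characteristic polynomial is
  det(x·I − A) = x^4 + 13*x^3 + 60*x^2 + 112*x + 64 = (x + 1)*(x + 4)^3

Eigenvalues and multiplicities (the geometric multiplicity of λ is n − rank(A − λI), which equals the number of Jordan blocks for λ):
  λ = -4: algebraic multiplicity = 3, geometric multiplicity = 1
  λ = -1: algebraic multiplicity = 1, geometric multiplicity = 1

Determining the block sizes for each eigenvalue:
  λ = -4: one block (gm = 1), so the single block has size am = 3 → block sizes [3]
  λ = -1: one block (gm = 1), so the single block has size am = 1 → block sizes [1]

Assembling the blocks gives a Jordan form
J =
  [-4,  1,  0,  0]
  [ 0, -4,  1,  0]
  [ 0,  0, -4,  0]
  [ 0,  0,  0, -1]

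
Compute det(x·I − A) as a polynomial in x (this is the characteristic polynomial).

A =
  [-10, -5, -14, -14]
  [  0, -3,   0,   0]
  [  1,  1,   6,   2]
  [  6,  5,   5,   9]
x^4 - 2*x^3 - 23*x^2 + 24*x + 144

Expanding det(x·I − A) (e.g. by cofactor expansion or by noting that A is similar to its Jordan form J, which has the same characteristic polynomial as A) gives
  χ_A(x) = x^4 - 2*x^3 - 23*x^2 + 24*x + 144
which factors as (x - 4)^2*(x + 3)^2. The eigenvalues (with algebraic multiplicities) are λ = -3 with multiplicity 2, λ = 4 with multiplicity 2.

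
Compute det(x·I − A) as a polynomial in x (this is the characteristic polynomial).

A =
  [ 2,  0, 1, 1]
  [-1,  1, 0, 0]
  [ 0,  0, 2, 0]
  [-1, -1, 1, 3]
x^4 - 8*x^3 + 24*x^2 - 32*x + 16

Expanding det(x·I − A) (e.g. by cofactor expansion or by noting that A is similar to its Jordan form J, which has the same characteristic polynomial as A) gives
  χ_A(x) = x^4 - 8*x^3 + 24*x^2 - 32*x + 16
which factors as (x - 2)^4. The eigenvalues (with algebraic multiplicities) are λ = 2 with multiplicity 4.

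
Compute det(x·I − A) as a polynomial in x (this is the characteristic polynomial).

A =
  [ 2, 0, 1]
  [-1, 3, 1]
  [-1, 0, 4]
x^3 - 9*x^2 + 27*x - 27

Expanding det(x·I − A) (e.g. by cofactor expansion or by noting that A is similar to its Jordan form J, which has the same characteristic polynomial as A) gives
  χ_A(x) = x^3 - 9*x^2 + 27*x - 27
which factors as (x - 3)^3. The eigenvalues (with algebraic multiplicities) are λ = 3 with multiplicity 3.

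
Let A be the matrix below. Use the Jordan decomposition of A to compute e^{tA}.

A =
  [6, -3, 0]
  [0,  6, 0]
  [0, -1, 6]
e^{tA} =
  [exp(6*t), -3*t*exp(6*t), 0]
  [0, exp(6*t), 0]
  [0, -t*exp(6*t), exp(6*t)]

Strategy: write A = P · J · P⁻¹ where J is a Jordan canonical form, so e^{tA} = P · e^{tJ} · P⁻¹, and e^{tJ} can be computed block-by-block.

A has Jordan form
J =
  [6, 1, 0]
  [0, 6, 0]
  [0, 0, 6]
(up to reordering of blocks).

Per-block formulas:
  For a 2×2 Jordan block J_2(6): exp(t · J_2(6)) = e^(6t)·(I + t·N), where N is the 2×2 nilpotent shift.
  For a 1×1 block at λ = 6: exp(t · [6]) = [e^(6t)].

After assembling e^{tJ} and conjugating by P, we get:

e^{tA} =
  [exp(6*t), -3*t*exp(6*t), 0]
  [0, exp(6*t), 0]
  [0, -t*exp(6*t), exp(6*t)]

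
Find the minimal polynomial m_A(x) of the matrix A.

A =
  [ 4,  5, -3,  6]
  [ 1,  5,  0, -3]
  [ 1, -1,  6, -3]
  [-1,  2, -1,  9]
x^2 - 12*x + 36

The characteristic polynomial is χ_A(x) = (x - 6)^4, so the eigenvalues are known. The minimal polynomial is
  m_A(x) = Π_λ (x − λ)^{k_λ}
where k_λ is the size of the *largest* Jordan block for λ (equivalently, the smallest k with (A − λI)^k v = 0 for every generalised eigenvector v of λ).

  λ = 6: largest Jordan block has size 2, contributing (x − 6)^2

So m_A(x) = (x - 6)^2 = x^2 - 12*x + 36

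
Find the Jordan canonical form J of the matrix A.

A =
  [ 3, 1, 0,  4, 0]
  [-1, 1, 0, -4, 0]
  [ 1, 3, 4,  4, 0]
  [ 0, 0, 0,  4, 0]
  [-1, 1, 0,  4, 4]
J_2(2) ⊕ J_1(4) ⊕ J_1(4) ⊕ J_1(4)

The characteristic polynomial is
  det(x·I − A) = x^5 - 16*x^4 + 100*x^3 - 304*x^2 + 448*x - 256 = (x - 4)^3*(x - 2)^2

Eigenvalues and multiplicities (the geometric multiplicity of λ is n − rank(A − λI), which equals the number of Jordan blocks for λ):
  λ = 2: algebraic multiplicity = 2, geometric multiplicity = 1
  λ = 4: algebraic multiplicity = 3, geometric multiplicity = 3

Determining the block sizes for each eigenvalue:
  λ = 2: one block (gm = 1), so the single block has size am = 2 → block sizes [2]
  λ = 4: gm = am = 3, so every block has size 1 → block sizes [1, 1, 1]

Assembling the blocks gives a Jordan form
J =
  [2, 1, 0, 0, 0]
  [0, 2, 0, 0, 0]
  [0, 0, 4, 0, 0]
  [0, 0, 0, 4, 0]
  [0, 0, 0, 0, 4]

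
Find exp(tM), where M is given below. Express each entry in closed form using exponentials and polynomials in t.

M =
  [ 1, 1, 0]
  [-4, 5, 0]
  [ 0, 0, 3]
e^{tM} =
  [-2*t*exp(3*t) + exp(3*t), t*exp(3*t), 0]
  [-4*t*exp(3*t), 2*t*exp(3*t) + exp(3*t), 0]
  [0, 0, exp(3*t)]

Strategy: write M = P · J · P⁻¹ where J is a Jordan canonical form, so e^{tM} = P · e^{tJ} · P⁻¹, and e^{tJ} can be computed block-by-block.

M has Jordan form
J =
  [3, 1, 0]
  [0, 3, 0]
  [0, 0, 3]
(up to reordering of blocks).

Per-block formulas:
  For a 2×2 Jordan block J_2(3): exp(t · J_2(3)) = e^(3t)·(I + t·N), where N is the 2×2 nilpotent shift.
  For a 1×1 block at λ = 3: exp(t · [3]) = [e^(3t)].

After assembling e^{tJ} and conjugating by P, we get:

e^{tM} =
  [-2*t*exp(3*t) + exp(3*t), t*exp(3*t), 0]
  [-4*t*exp(3*t), 2*t*exp(3*t) + exp(3*t), 0]
  [0, 0, exp(3*t)]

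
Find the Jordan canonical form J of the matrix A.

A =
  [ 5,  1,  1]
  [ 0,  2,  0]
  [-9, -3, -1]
J_2(2) ⊕ J_1(2)

The characteristic polynomial is
  det(x·I − A) = x^3 - 6*x^2 + 12*x - 8 = (x - 2)^3

Eigenvalues and multiplicities (the geometric multiplicity of λ is n − rank(A − λI), which equals the number of Jordan blocks for λ):
  λ = 2: algebraic multiplicity = 3, geometric multiplicity = 2

Determining the block sizes for each eigenvalue:
  λ = 2: 2 blocks summing to 3 forces exactly one block of size 2 and the rest size 1 → block sizes [2, 1]

Assembling the blocks gives a Jordan form
J =
  [2, 1, 0]
  [0, 2, 0]
  [0, 0, 2]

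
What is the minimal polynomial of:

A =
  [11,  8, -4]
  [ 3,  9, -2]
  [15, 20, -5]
x^2 - 10*x + 25

The characteristic polynomial is χ_A(x) = (x - 5)^3, so the eigenvalues are known. The minimal polynomial is
  m_A(x) = Π_λ (x − λ)^{k_λ}
where k_λ is the size of the *largest* Jordan block for λ (equivalently, the smallest k with (A − λI)^k v = 0 for every generalised eigenvector v of λ).

  λ = 5: largest Jordan block has size 2, contributing (x − 5)^2

So m_A(x) = (x - 5)^2 = x^2 - 10*x + 25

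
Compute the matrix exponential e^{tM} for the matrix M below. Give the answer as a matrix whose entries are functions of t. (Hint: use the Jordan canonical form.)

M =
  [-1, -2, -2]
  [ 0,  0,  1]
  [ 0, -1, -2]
e^{tM} =
  [exp(-t), -2*t*exp(-t), -2*t*exp(-t)]
  [0, t*exp(-t) + exp(-t), t*exp(-t)]
  [0, -t*exp(-t), -t*exp(-t) + exp(-t)]

Strategy: write M = P · J · P⁻¹ where J is a Jordan canonical form, so e^{tM} = P · e^{tJ} · P⁻¹, and e^{tJ} can be computed block-by-block.

M has Jordan form
J =
  [-1,  1,  0]
  [ 0, -1,  0]
  [ 0,  0, -1]
(up to reordering of blocks).

Per-block formulas:
  For a 2×2 Jordan block J_2(-1): exp(t · J_2(-1)) = e^(-1t)·(I + t·N), where N is the 2×2 nilpotent shift.
  For a 1×1 block at λ = -1: exp(t · [-1]) = [e^(-1t)].

After assembling e^{tJ} and conjugating by P, we get:

e^{tM} =
  [exp(-t), -2*t*exp(-t), -2*t*exp(-t)]
  [0, t*exp(-t) + exp(-t), t*exp(-t)]
  [0, -t*exp(-t), -t*exp(-t) + exp(-t)]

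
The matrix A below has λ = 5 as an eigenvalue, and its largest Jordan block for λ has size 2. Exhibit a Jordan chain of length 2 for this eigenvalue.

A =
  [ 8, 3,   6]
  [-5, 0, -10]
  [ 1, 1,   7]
A Jordan chain for λ = 5 of length 2:
v_1 = (3, -5, 1)ᵀ
v_2 = (1, 0, 0)ᵀ

Let N = A − (5)·I. We want v_2 with N^2 v_2 = 0 but N^1 v_2 ≠ 0; then v_{j-1} := N · v_j for j = 2, …, 2.

Pick v_2 = (1, 0, 0)ᵀ.
Then v_1 = N · v_2 = (3, -5, 1)ᵀ.

Sanity check: (A − (5)·I) v_1 = (0, 0, 0)ᵀ = 0. ✓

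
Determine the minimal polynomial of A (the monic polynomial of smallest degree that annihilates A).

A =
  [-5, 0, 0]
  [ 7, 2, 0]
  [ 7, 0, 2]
x^2 + 3*x - 10

The characteristic polynomial is χ_A(x) = (x - 2)^2*(x + 5), so the eigenvalues are known. The minimal polynomial is
  m_A(x) = Π_λ (x − λ)^{k_λ}
where k_λ is the size of the *largest* Jordan block for λ (equivalently, the smallest k with (A − λI)^k v = 0 for every generalised eigenvector v of λ).

  λ = -5: largest Jordan block has size 1, contributing (x + 5)
  λ = 2: largest Jordan block has size 1, contributing (x − 2)

So m_A(x) = (x - 2)*(x + 5) = x^2 + 3*x - 10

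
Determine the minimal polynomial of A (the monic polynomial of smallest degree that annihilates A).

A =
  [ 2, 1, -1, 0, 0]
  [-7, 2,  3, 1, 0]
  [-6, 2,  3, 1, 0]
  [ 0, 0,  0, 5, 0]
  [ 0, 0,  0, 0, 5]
x^4 - 12*x^3 + 46*x^2 - 60*x + 25

The characteristic polynomial is χ_A(x) = (x - 5)^3*(x - 1)^2, so the eigenvalues are known. The minimal polynomial is
  m_A(x) = Π_λ (x − λ)^{k_λ}
where k_λ is the size of the *largest* Jordan block for λ (equivalently, the smallest k with (A − λI)^k v = 0 for every generalised eigenvector v of λ).

  λ = 1: largest Jordan block has size 2, contributing (x − 1)^2
  λ = 5: largest Jordan block has size 2, contributing (x − 5)^2

So m_A(x) = (x - 5)^2*(x - 1)^2 = x^4 - 12*x^3 + 46*x^2 - 60*x + 25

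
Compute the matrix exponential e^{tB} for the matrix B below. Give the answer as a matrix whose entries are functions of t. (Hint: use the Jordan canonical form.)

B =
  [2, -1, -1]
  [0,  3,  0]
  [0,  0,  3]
e^{tB} =
  [exp(2*t), -exp(3*t) + exp(2*t), -exp(3*t) + exp(2*t)]
  [0, exp(3*t), 0]
  [0, 0, exp(3*t)]

Strategy: write B = P · J · P⁻¹ where J is a Jordan canonical form, so e^{tB} = P · e^{tJ} · P⁻¹, and e^{tJ} can be computed block-by-block.

B has Jordan form
J =
  [2, 0, 0]
  [0, 3, 0]
  [0, 0, 3]
(up to reordering of blocks).

Per-block formulas:
  For a 1×1 block at λ = 3: exp(t · [3]) = [e^(3t)].
  For a 1×1 block at λ = 2: exp(t · [2]) = [e^(2t)].

After assembling e^{tJ} and conjugating by P, we get:

e^{tB} =
  [exp(2*t), -exp(3*t) + exp(2*t), -exp(3*t) + exp(2*t)]
  [0, exp(3*t), 0]
  [0, 0, exp(3*t)]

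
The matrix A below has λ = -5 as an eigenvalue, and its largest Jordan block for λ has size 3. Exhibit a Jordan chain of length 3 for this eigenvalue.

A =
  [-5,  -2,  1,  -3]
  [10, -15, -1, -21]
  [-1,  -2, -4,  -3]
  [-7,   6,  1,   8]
A Jordan chain for λ = -5 of length 3:
v_1 = (0, 4, 2, -2)ᵀ
v_2 = (-2, 0, -3, -1)ᵀ
v_3 = (1, 1, 0, 0)ᵀ

Let N = A − (-5)·I. We want v_3 with N^3 v_3 = 0 but N^2 v_3 ≠ 0; then v_{j-1} := N · v_j for j = 3, …, 2.

Pick v_3 = (1, 1, 0, 0)ᵀ.
Then v_2 = N · v_3 = (-2, 0, -3, -1)ᵀ.
Then v_1 = N · v_2 = (0, 4, 2, -2)ᵀ.

Sanity check: (A − (-5)·I) v_1 = (0, 0, 0, 0)ᵀ = 0. ✓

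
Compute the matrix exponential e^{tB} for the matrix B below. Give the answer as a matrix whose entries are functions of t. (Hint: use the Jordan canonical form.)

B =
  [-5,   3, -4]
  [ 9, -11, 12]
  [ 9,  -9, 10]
e^{tB} =
  [-3*t*exp(-2*t) + exp(-2*t), 3*t*exp(-2*t), -4*t*exp(-2*t)]
  [9*t*exp(-2*t), -9*t*exp(-2*t) + exp(-2*t), 12*t*exp(-2*t)]
  [9*t*exp(-2*t), -9*t*exp(-2*t), 12*t*exp(-2*t) + exp(-2*t)]

Strategy: write B = P · J · P⁻¹ where J is a Jordan canonical form, so e^{tB} = P · e^{tJ} · P⁻¹, and e^{tJ} can be computed block-by-block.

B has Jordan form
J =
  [-2,  1,  0]
  [ 0, -2,  0]
  [ 0,  0, -2]
(up to reordering of blocks).

Per-block formulas:
  For a 2×2 Jordan block J_2(-2): exp(t · J_2(-2)) = e^(-2t)·(I + t·N), where N is the 2×2 nilpotent shift.
  For a 1×1 block at λ = -2: exp(t · [-2]) = [e^(-2t)].

After assembling e^{tJ} and conjugating by P, we get:

e^{tB} =
  [-3*t*exp(-2*t) + exp(-2*t), 3*t*exp(-2*t), -4*t*exp(-2*t)]
  [9*t*exp(-2*t), -9*t*exp(-2*t) + exp(-2*t), 12*t*exp(-2*t)]
  [9*t*exp(-2*t), -9*t*exp(-2*t), 12*t*exp(-2*t) + exp(-2*t)]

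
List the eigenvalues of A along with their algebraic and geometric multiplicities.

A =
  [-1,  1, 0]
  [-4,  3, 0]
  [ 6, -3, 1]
λ = 1: alg = 3, geom = 2

Step 1 — factor the characteristic polynomial to read off the algebraic multiplicities:
  χ_A(x) = (x - 1)^3

Step 2 — compute geometric multiplicities via the rank-nullity identity g(λ) = n − rank(A − λI):
  rank(A − (1)·I) = 1, so dim ker(A − (1)·I) = n − 1 = 2

Summary:
  λ = 1: algebraic multiplicity = 3, geometric multiplicity = 2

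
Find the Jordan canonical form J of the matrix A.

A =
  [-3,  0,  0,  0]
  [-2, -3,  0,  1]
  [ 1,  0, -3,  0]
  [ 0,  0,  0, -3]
J_2(-3) ⊕ J_2(-3)

The characteristic polynomial is
  det(x·I − A) = x^4 + 12*x^3 + 54*x^2 + 108*x + 81 = (x + 3)^4

Eigenvalues and multiplicities (the geometric multiplicity of λ is n − rank(A − λI), which equals the number of Jordan blocks for λ):
  λ = -3: algebraic multiplicity = 4, geometric multiplicity = 2

Determining the block sizes for each eigenvalue:
  λ = -3: with am = 4 and gm = 2, the partition is not yet determined (e.g. several partitions of 4 into 2 parts exist). Let N = A − (-3)·I. Computing rank(N^1) = 2, rank(N^2) = 0; the number of blocks of size ≥ j is rank(N^{j−1}) − rank(N^j), giving [2, 2]. So we have 2 block(s) of size 2 → block sizes [2, 2]

Assembling the blocks gives a Jordan form
J =
  [-3,  1,  0,  0]
  [ 0, -3,  0,  0]
  [ 0,  0, -3,  1]
  [ 0,  0,  0, -3]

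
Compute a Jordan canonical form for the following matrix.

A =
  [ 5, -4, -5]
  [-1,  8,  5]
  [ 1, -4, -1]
J_2(4) ⊕ J_1(4)

The characteristic polynomial is
  det(x·I − A) = x^3 - 12*x^2 + 48*x - 64 = (x - 4)^3

Eigenvalues and multiplicities (the geometric multiplicity of λ is n − rank(A − λI), which equals the number of Jordan blocks for λ):
  λ = 4: algebraic multiplicity = 3, geometric multiplicity = 2

Determining the block sizes for each eigenvalue:
  λ = 4: 2 blocks summing to 3 forces exactly one block of size 2 and the rest size 1 → block sizes [2, 1]

Assembling the blocks gives a Jordan form
J =
  [4, 1, 0]
  [0, 4, 0]
  [0, 0, 4]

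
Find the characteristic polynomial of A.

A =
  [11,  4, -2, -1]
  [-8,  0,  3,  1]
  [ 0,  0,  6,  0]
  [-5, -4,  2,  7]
x^4 - 24*x^3 + 216*x^2 - 864*x + 1296

Expanding det(x·I − A) (e.g. by cofactor expansion or by noting that A is similar to its Jordan form J, which has the same characteristic polynomial as A) gives
  χ_A(x) = x^4 - 24*x^3 + 216*x^2 - 864*x + 1296
which factors as (x - 6)^4. The eigenvalues (with algebraic multiplicities) are λ = 6 with multiplicity 4.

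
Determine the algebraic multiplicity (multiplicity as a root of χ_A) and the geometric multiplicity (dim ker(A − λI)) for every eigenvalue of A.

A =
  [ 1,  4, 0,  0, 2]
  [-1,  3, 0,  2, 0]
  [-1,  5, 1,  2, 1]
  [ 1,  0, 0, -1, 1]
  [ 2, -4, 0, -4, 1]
λ = 1: alg = 5, geom = 2

Step 1 — factor the characteristic polynomial to read off the algebraic multiplicities:
  χ_A(x) = (x - 1)^5

Step 2 — compute geometric multiplicities via the rank-nullity identity g(λ) = n − rank(A − λI):
  rank(A − (1)·I) = 3, so dim ker(A − (1)·I) = n − 3 = 2

Summary:
  λ = 1: algebraic multiplicity = 5, geometric multiplicity = 2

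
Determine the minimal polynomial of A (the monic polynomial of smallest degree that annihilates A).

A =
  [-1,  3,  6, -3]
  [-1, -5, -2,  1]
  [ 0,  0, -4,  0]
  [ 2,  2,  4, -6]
x^2 + 8*x + 16

The characteristic polynomial is χ_A(x) = (x + 4)^4, so the eigenvalues are known. The minimal polynomial is
  m_A(x) = Π_λ (x − λ)^{k_λ}
where k_λ is the size of the *largest* Jordan block for λ (equivalently, the smallest k with (A − λI)^k v = 0 for every generalised eigenvector v of λ).

  λ = -4: largest Jordan block has size 2, contributing (x + 4)^2

So m_A(x) = (x + 4)^2 = x^2 + 8*x + 16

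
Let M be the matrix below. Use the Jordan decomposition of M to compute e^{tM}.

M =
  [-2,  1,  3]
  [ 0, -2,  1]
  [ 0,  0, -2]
e^{tM} =
  [exp(-2*t), t*exp(-2*t), t^2*exp(-2*t)/2 + 3*t*exp(-2*t)]
  [0, exp(-2*t), t*exp(-2*t)]
  [0, 0, exp(-2*t)]

Strategy: write M = P · J · P⁻¹ where J is a Jordan canonical form, so e^{tM} = P · e^{tJ} · P⁻¹, and e^{tJ} can be computed block-by-block.

M has Jordan form
J =
  [-2,  1,  0]
  [ 0, -2,  1]
  [ 0,  0, -2]
(up to reordering of blocks).

Per-block formulas:
  For a 3×3 Jordan block J_3(-2): exp(t · J_3(-2)) = e^(-2t)·(I + t·N + (t^2/2)·N^2), where N is the 3×3 nilpotent shift.

After assembling e^{tJ} and conjugating by P, we get:

e^{tM} =
  [exp(-2*t), t*exp(-2*t), t^2*exp(-2*t)/2 + 3*t*exp(-2*t)]
  [0, exp(-2*t), t*exp(-2*t)]
  [0, 0, exp(-2*t)]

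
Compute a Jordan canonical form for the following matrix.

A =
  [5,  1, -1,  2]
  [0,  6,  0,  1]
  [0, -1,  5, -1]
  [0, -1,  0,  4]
J_2(5) ⊕ J_2(5)

The characteristic polynomial is
  det(x·I − A) = x^4 - 20*x^3 + 150*x^2 - 500*x + 625 = (x - 5)^4

Eigenvalues and multiplicities (the geometric multiplicity of λ is n − rank(A − λI), which equals the number of Jordan blocks for λ):
  λ = 5: algebraic multiplicity = 4, geometric multiplicity = 2

Determining the block sizes for each eigenvalue:
  λ = 5: with am = 4 and gm = 2, the partition is not yet determined (e.g. several partitions of 4 into 2 parts exist). Let N = A − (5)·I. Computing rank(N^1) = 2, rank(N^2) = 0; the number of blocks of size ≥ j is rank(N^{j−1}) − rank(N^j), giving [2, 2]. So we have 2 block(s) of size 2 → block sizes [2, 2]

Assembling the blocks gives a Jordan form
J =
  [5, 1, 0, 0]
  [0, 5, 0, 0]
  [0, 0, 5, 1]
  [0, 0, 0, 5]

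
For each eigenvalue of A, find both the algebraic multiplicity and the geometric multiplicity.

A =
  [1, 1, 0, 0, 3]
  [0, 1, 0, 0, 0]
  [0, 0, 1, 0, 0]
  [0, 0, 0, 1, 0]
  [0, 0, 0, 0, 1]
λ = 1: alg = 5, geom = 4

Step 1 — factor the characteristic polynomial to read off the algebraic multiplicities:
  χ_A(x) = (x - 1)^5

Step 2 — compute geometric multiplicities via the rank-nullity identity g(λ) = n − rank(A − λI):
  rank(A − (1)·I) = 1, so dim ker(A − (1)·I) = n − 1 = 4

Summary:
  λ = 1: algebraic multiplicity = 5, geometric multiplicity = 4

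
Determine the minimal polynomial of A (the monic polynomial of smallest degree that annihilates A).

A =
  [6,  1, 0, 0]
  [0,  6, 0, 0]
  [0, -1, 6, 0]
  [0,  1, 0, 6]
x^2 - 12*x + 36

The characteristic polynomial is χ_A(x) = (x - 6)^4, so the eigenvalues are known. The minimal polynomial is
  m_A(x) = Π_λ (x − λ)^{k_λ}
where k_λ is the size of the *largest* Jordan block for λ (equivalently, the smallest k with (A − λI)^k v = 0 for every generalised eigenvector v of λ).

  λ = 6: largest Jordan block has size 2, contributing (x − 6)^2

So m_A(x) = (x - 6)^2 = x^2 - 12*x + 36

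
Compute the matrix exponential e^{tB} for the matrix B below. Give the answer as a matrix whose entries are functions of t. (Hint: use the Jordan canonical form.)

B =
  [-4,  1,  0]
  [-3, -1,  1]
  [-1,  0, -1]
e^{tB} =
  [t^2*exp(-2*t)/2 - 2*t*exp(-2*t) + exp(-2*t), -t^2*exp(-2*t)/2 + t*exp(-2*t), t^2*exp(-2*t)/2]
  [t^2*exp(-2*t) - 3*t*exp(-2*t), -t^2*exp(-2*t) + t*exp(-2*t) + exp(-2*t), t^2*exp(-2*t) + t*exp(-2*t)]
  [t^2*exp(-2*t)/2 - t*exp(-2*t), -t^2*exp(-2*t)/2, t^2*exp(-2*t)/2 + t*exp(-2*t) + exp(-2*t)]

Strategy: write B = P · J · P⁻¹ where J is a Jordan canonical form, so e^{tB} = P · e^{tJ} · P⁻¹, and e^{tJ} can be computed block-by-block.

B has Jordan form
J =
  [-2,  1,  0]
  [ 0, -2,  1]
  [ 0,  0, -2]
(up to reordering of blocks).

Per-block formulas:
  For a 3×3 Jordan block J_3(-2): exp(t · J_3(-2)) = e^(-2t)·(I + t·N + (t^2/2)·N^2), where N is the 3×3 nilpotent shift.

After assembling e^{tJ} and conjugating by P, we get:

e^{tB} =
  [t^2*exp(-2*t)/2 - 2*t*exp(-2*t) + exp(-2*t), -t^2*exp(-2*t)/2 + t*exp(-2*t), t^2*exp(-2*t)/2]
  [t^2*exp(-2*t) - 3*t*exp(-2*t), -t^2*exp(-2*t) + t*exp(-2*t) + exp(-2*t), t^2*exp(-2*t) + t*exp(-2*t)]
  [t^2*exp(-2*t)/2 - t*exp(-2*t), -t^2*exp(-2*t)/2, t^2*exp(-2*t)/2 + t*exp(-2*t) + exp(-2*t)]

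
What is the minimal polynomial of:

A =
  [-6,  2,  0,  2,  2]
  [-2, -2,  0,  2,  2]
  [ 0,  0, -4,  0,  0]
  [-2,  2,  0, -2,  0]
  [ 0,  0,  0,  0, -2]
x^2 + 6*x + 8

The characteristic polynomial is χ_A(x) = (x + 2)^2*(x + 4)^3, so the eigenvalues are known. The minimal polynomial is
  m_A(x) = Π_λ (x − λ)^{k_λ}
where k_λ is the size of the *largest* Jordan block for λ (equivalently, the smallest k with (A − λI)^k v = 0 for every generalised eigenvector v of λ).

  λ = -4: largest Jordan block has size 1, contributing (x + 4)
  λ = -2: largest Jordan block has size 1, contributing (x + 2)

So m_A(x) = (x + 2)*(x + 4) = x^2 + 6*x + 8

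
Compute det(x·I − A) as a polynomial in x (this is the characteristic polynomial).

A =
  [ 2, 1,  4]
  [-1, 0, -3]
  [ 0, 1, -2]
x^3

Expanding det(x·I − A) (e.g. by cofactor expansion or by noting that A is similar to its Jordan form J, which has the same characteristic polynomial as A) gives
  χ_A(x) = x^3
which factors as x^3. The eigenvalues (with algebraic multiplicities) are λ = 0 with multiplicity 3.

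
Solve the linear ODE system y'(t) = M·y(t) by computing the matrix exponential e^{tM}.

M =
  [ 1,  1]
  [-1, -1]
e^{tM} =
  [t + 1, t]
  [-t, 1 - t]

Strategy: write M = P · J · P⁻¹ where J is a Jordan canonical form, so e^{tM} = P · e^{tJ} · P⁻¹, and e^{tJ} can be computed block-by-block.

M has Jordan form
J =
  [0, 1]
  [0, 0]
(up to reordering of blocks).

Per-block formulas:
  For a 2×2 Jordan block J_2(0): exp(t · J_2(0)) = e^(0t)·(I + t·N), where N is the 2×2 nilpotent shift.

After assembling e^{tJ} and conjugating by P, we get:

e^{tM} =
  [t + 1, t]
  [-t, 1 - t]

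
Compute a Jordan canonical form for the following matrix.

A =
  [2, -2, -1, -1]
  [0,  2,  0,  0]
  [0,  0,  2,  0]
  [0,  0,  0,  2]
J_2(2) ⊕ J_1(2) ⊕ J_1(2)

The characteristic polynomial is
  det(x·I − A) = x^4 - 8*x^3 + 24*x^2 - 32*x + 16 = (x - 2)^4

Eigenvalues and multiplicities (the geometric multiplicity of λ is n − rank(A − λI), which equals the number of Jordan blocks for λ):
  λ = 2: algebraic multiplicity = 4, geometric multiplicity = 3

Determining the block sizes for each eigenvalue:
  λ = 2: 3 blocks summing to 4 forces exactly one block of size 2 and the rest size 1 → block sizes [2, 1, 1]

Assembling the blocks gives a Jordan form
J =
  [2, 1, 0, 0]
  [0, 2, 0, 0]
  [0, 0, 2, 0]
  [0, 0, 0, 2]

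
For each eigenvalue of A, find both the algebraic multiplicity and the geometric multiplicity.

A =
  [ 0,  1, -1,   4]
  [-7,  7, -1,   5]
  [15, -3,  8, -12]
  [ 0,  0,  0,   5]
λ = 5: alg = 4, geom = 2

Step 1 — factor the characteristic polynomial to read off the algebraic multiplicities:
  χ_A(x) = (x - 5)^4

Step 2 — compute geometric multiplicities via the rank-nullity identity g(λ) = n − rank(A − λI):
  rank(A − (5)·I) = 2, so dim ker(A − (5)·I) = n − 2 = 2

Summary:
  λ = 5: algebraic multiplicity = 4, geometric multiplicity = 2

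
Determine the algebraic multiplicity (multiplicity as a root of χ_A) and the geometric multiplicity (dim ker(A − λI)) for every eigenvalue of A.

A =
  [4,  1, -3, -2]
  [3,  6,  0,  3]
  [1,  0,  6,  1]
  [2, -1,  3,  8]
λ = 6: alg = 4, geom = 2

Step 1 — factor the characteristic polynomial to read off the algebraic multiplicities:
  χ_A(x) = (x - 6)^4

Step 2 — compute geometric multiplicities via the rank-nullity identity g(λ) = n − rank(A − λI):
  rank(A − (6)·I) = 2, so dim ker(A − (6)·I) = n − 2 = 2

Summary:
  λ = 6: algebraic multiplicity = 4, geometric multiplicity = 2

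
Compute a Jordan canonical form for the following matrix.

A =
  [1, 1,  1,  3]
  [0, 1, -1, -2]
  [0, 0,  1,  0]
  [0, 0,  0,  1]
J_3(1) ⊕ J_1(1)

The characteristic polynomial is
  det(x·I − A) = x^4 - 4*x^3 + 6*x^2 - 4*x + 1 = (x - 1)^4

Eigenvalues and multiplicities (the geometric multiplicity of λ is n − rank(A − λI), which equals the number of Jordan blocks for λ):
  λ = 1: algebraic multiplicity = 4, geometric multiplicity = 2

Determining the block sizes for each eigenvalue:
  λ = 1: with am = 4 and gm = 2, the partition is not yet determined (e.g. several partitions of 4 into 2 parts exist). Let N = A − (1)·I. Computing rank(N^1) = 2, rank(N^2) = 1, rank(N^3) = 0; the number of blocks of size ≥ j is rank(N^{j−1}) − rank(N^j), giving [2, 1, 1]. So we have 1 block(s) of size 3, 1 block(s) of size 1 → block sizes [3, 1]

Assembling the blocks gives a Jordan form
J =
  [1, 1, 0, 0]
  [0, 1, 1, 0]
  [0, 0, 1, 0]
  [0, 0, 0, 1]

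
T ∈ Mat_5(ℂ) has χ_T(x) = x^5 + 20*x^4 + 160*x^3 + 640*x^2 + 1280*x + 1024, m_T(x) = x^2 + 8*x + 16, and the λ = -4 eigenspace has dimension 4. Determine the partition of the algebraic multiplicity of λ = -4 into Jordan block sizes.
Block sizes for λ = -4: [2, 1, 1, 1]

Step 1 — from the characteristic polynomial, algebraic multiplicity of λ = -4 is 5. From dim ker(T − (-4)·I) = 4, there are exactly 4 Jordan blocks for λ = -4.
Step 2 — from the minimal polynomial, the factor (x + 4)^2 tells us the largest block for λ = -4 has size 2.
Step 3 — with total size 5, 4 blocks, and largest block 2, the block sizes (in nonincreasing order) are [2, 1, 1, 1].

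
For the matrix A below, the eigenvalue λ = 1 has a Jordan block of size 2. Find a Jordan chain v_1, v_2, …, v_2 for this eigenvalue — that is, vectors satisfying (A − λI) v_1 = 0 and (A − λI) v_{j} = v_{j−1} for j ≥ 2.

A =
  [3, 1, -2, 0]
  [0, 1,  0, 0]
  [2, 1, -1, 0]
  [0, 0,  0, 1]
A Jordan chain for λ = 1 of length 2:
v_1 = (2, 0, 2, 0)ᵀ
v_2 = (1, 0, 0, 0)ᵀ

Let N = A − (1)·I. We want v_2 with N^2 v_2 = 0 but N^1 v_2 ≠ 0; then v_{j-1} := N · v_j for j = 2, …, 2.

Pick v_2 = (1, 0, 0, 0)ᵀ.
Then v_1 = N · v_2 = (2, 0, 2, 0)ᵀ.

Sanity check: (A − (1)·I) v_1 = (0, 0, 0, 0)ᵀ = 0. ✓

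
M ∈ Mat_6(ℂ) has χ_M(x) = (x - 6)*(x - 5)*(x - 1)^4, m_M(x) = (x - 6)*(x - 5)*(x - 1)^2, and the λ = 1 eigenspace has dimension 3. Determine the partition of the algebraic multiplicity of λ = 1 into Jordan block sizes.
Block sizes for λ = 1: [2, 1, 1]

Step 1 — from the characteristic polynomial, algebraic multiplicity of λ = 1 is 4. From dim ker(M − (1)·I) = 3, there are exactly 3 Jordan blocks for λ = 1.
Step 2 — from the minimal polynomial, the factor (x − 1)^2 tells us the largest block for λ = 1 has size 2.
Step 3 — with total size 4, 3 blocks, and largest block 2, the block sizes (in nonincreasing order) are [2, 1, 1].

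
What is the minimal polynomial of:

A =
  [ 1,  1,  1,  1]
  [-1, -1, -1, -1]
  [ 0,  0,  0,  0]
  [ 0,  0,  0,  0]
x^2

The characteristic polynomial is χ_A(x) = x^4, so the eigenvalues are known. The minimal polynomial is
  m_A(x) = Π_λ (x − λ)^{k_λ}
where k_λ is the size of the *largest* Jordan block for λ (equivalently, the smallest k with (A − λI)^k v = 0 for every generalised eigenvector v of λ).

  λ = 0: largest Jordan block has size 2, contributing (x − 0)^2

So m_A(x) = x^2 = x^2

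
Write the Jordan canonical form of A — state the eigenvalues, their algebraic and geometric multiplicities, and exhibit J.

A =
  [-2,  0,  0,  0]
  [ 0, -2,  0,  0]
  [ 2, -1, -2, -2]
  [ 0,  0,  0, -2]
J_2(-2) ⊕ J_1(-2) ⊕ J_1(-2)

The characteristic polynomial is
  det(x·I − A) = x^4 + 8*x^3 + 24*x^2 + 32*x + 16 = (x + 2)^4

Eigenvalues and multiplicities (the geometric multiplicity of λ is n − rank(A − λI), which equals the number of Jordan blocks for λ):
  λ = -2: algebraic multiplicity = 4, geometric multiplicity = 3

Determining the block sizes for each eigenvalue:
  λ = -2: 3 blocks summing to 4 forces exactly one block of size 2 and the rest size 1 → block sizes [2, 1, 1]

Assembling the blocks gives a Jordan form
J =
  [-2,  1,  0,  0]
  [ 0, -2,  0,  0]
  [ 0,  0, -2,  0]
  [ 0,  0,  0, -2]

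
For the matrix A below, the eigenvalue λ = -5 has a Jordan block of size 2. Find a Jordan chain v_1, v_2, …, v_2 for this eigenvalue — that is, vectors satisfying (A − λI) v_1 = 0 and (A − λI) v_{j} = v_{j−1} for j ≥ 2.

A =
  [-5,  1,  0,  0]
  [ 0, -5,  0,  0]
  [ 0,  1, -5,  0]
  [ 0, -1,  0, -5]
A Jordan chain for λ = -5 of length 2:
v_1 = (1, 0, 1, -1)ᵀ
v_2 = (0, 1, 0, 0)ᵀ

Let N = A − (-5)·I. We want v_2 with N^2 v_2 = 0 but N^1 v_2 ≠ 0; then v_{j-1} := N · v_j for j = 2, …, 2.

Pick v_2 = (0, 1, 0, 0)ᵀ.
Then v_1 = N · v_2 = (1, 0, 1, -1)ᵀ.

Sanity check: (A − (-5)·I) v_1 = (0, 0, 0, 0)ᵀ = 0. ✓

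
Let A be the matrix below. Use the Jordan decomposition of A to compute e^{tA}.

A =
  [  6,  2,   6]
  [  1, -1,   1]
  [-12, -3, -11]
e^{tA} =
  [-3*t^2*exp(-2*t) + 8*t*exp(-2*t) + exp(-2*t), 2*t*exp(-2*t), -2*t^2*exp(-2*t) + 6*t*exp(-2*t)]
  [-3*t^2*exp(-2*t)/2 + t*exp(-2*t), t*exp(-2*t) + exp(-2*t), -t^2*exp(-2*t) + t*exp(-2*t)]
  [9*t^2*exp(-2*t)/2 - 12*t*exp(-2*t), -3*t*exp(-2*t), 3*t^2*exp(-2*t) - 9*t*exp(-2*t) + exp(-2*t)]

Strategy: write A = P · J · P⁻¹ where J is a Jordan canonical form, so e^{tA} = P · e^{tJ} · P⁻¹, and e^{tJ} can be computed block-by-block.

A has Jordan form
J =
  [-2,  1,  0]
  [ 0, -2,  1]
  [ 0,  0, -2]
(up to reordering of blocks).

Per-block formulas:
  For a 3×3 Jordan block J_3(-2): exp(t · J_3(-2)) = e^(-2t)·(I + t·N + (t^2/2)·N^2), where N is the 3×3 nilpotent shift.

After assembling e^{tJ} and conjugating by P, we get:

e^{tA} =
  [-3*t^2*exp(-2*t) + 8*t*exp(-2*t) + exp(-2*t), 2*t*exp(-2*t), -2*t^2*exp(-2*t) + 6*t*exp(-2*t)]
  [-3*t^2*exp(-2*t)/2 + t*exp(-2*t), t*exp(-2*t) + exp(-2*t), -t^2*exp(-2*t) + t*exp(-2*t)]
  [9*t^2*exp(-2*t)/2 - 12*t*exp(-2*t), -3*t*exp(-2*t), 3*t^2*exp(-2*t) - 9*t*exp(-2*t) + exp(-2*t)]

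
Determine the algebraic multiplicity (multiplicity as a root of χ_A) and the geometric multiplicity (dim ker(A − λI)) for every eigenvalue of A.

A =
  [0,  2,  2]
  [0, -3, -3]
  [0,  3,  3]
λ = 0: alg = 3, geom = 2

Step 1 — factor the characteristic polynomial to read off the algebraic multiplicities:
  χ_A(x) = x^3

Step 2 — compute geometric multiplicities via the rank-nullity identity g(λ) = n − rank(A − λI):
  rank(A − (0)·I) = 1, so dim ker(A − (0)·I) = n − 1 = 2

Summary:
  λ = 0: algebraic multiplicity = 3, geometric multiplicity = 2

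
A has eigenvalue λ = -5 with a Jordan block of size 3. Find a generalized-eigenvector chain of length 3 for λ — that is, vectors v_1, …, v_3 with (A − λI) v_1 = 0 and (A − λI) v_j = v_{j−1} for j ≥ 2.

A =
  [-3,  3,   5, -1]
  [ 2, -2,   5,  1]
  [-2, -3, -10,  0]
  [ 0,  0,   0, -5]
A Jordan chain for λ = -5 of length 3:
v_1 = (1, 1, -1, 0)ᵀ
v_2 = (-1, 1, 0, 0)ᵀ
v_3 = (0, 0, 0, 1)ᵀ

Let N = A − (-5)·I. We want v_3 with N^3 v_3 = 0 but N^2 v_3 ≠ 0; then v_{j-1} := N · v_j for j = 3, …, 2.

Pick v_3 = (0, 0, 0, 1)ᵀ.
Then v_2 = N · v_3 = (-1, 1, 0, 0)ᵀ.
Then v_1 = N · v_2 = (1, 1, -1, 0)ᵀ.

Sanity check: (A − (-5)·I) v_1 = (0, 0, 0, 0)ᵀ = 0. ✓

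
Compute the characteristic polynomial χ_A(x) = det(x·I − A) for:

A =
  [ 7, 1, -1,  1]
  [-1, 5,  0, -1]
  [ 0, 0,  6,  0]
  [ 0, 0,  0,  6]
x^4 - 24*x^3 + 216*x^2 - 864*x + 1296

Expanding det(x·I − A) (e.g. by cofactor expansion or by noting that A is similar to its Jordan form J, which has the same characteristic polynomial as A) gives
  χ_A(x) = x^4 - 24*x^3 + 216*x^2 - 864*x + 1296
which factors as (x - 6)^4. The eigenvalues (with algebraic multiplicities) are λ = 6 with multiplicity 4.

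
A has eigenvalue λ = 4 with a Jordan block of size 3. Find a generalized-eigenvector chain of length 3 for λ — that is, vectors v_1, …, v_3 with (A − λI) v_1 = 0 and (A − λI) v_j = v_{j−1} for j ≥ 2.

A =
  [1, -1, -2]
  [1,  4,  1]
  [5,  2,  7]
A Jordan chain for λ = 4 of length 3:
v_1 = (-2, 2, 2)ᵀ
v_2 = (-3, 1, 5)ᵀ
v_3 = (1, 0, 0)ᵀ

Let N = A − (4)·I. We want v_3 with N^3 v_3 = 0 but N^2 v_3 ≠ 0; then v_{j-1} := N · v_j for j = 3, …, 2.

Pick v_3 = (1, 0, 0)ᵀ.
Then v_2 = N · v_3 = (-3, 1, 5)ᵀ.
Then v_1 = N · v_2 = (-2, 2, 2)ᵀ.

Sanity check: (A − (4)·I) v_1 = (0, 0, 0)ᵀ = 0. ✓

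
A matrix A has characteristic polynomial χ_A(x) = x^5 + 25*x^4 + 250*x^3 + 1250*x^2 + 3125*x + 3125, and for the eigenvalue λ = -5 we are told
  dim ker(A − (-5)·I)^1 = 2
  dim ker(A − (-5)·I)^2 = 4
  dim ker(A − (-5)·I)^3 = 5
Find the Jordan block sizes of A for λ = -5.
Block sizes for λ = -5: [3, 2]

From the dimensions of kernels of powers, the number of Jordan blocks of size at least j is d_j − d_{j−1} where d_j = dim ker(N^j) (with d_0 = 0). Computing the differences gives [2, 2, 1].
The number of blocks of size exactly k is (#blocks of size ≥ k) − (#blocks of size ≥ k + 1), so the partition is: 1 block(s) of size 2, 1 block(s) of size 3.
In nonincreasing order the block sizes are [3, 2].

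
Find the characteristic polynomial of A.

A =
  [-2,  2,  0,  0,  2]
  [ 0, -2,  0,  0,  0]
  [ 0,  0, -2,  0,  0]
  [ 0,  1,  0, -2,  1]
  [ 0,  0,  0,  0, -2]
x^5 + 10*x^4 + 40*x^3 + 80*x^2 + 80*x + 32

Expanding det(x·I − A) (e.g. by cofactor expansion or by noting that A is similar to its Jordan form J, which has the same characteristic polynomial as A) gives
  χ_A(x) = x^5 + 10*x^4 + 40*x^3 + 80*x^2 + 80*x + 32
which factors as (x + 2)^5. The eigenvalues (with algebraic multiplicities) are λ = -2 with multiplicity 5.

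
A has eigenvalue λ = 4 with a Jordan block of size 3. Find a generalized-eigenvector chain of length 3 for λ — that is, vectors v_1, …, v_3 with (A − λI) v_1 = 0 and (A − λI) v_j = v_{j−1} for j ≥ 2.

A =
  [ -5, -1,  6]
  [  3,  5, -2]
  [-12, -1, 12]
A Jordan chain for λ = 4 of length 3:
v_1 = (6, 0, 9)ᵀ
v_2 = (-9, 3, -12)ᵀ
v_3 = (1, 0, 0)ᵀ

Let N = A − (4)·I. We want v_3 with N^3 v_3 = 0 but N^2 v_3 ≠ 0; then v_{j-1} := N · v_j for j = 3, …, 2.

Pick v_3 = (1, 0, 0)ᵀ.
Then v_2 = N · v_3 = (-9, 3, -12)ᵀ.
Then v_1 = N · v_2 = (6, 0, 9)ᵀ.

Sanity check: (A − (4)·I) v_1 = (0, 0, 0)ᵀ = 0. ✓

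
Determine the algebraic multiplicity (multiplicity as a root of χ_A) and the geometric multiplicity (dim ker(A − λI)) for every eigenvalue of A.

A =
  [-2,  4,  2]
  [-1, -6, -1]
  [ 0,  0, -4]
λ = -4: alg = 3, geom = 2

Step 1 — factor the characteristic polynomial to read off the algebraic multiplicities:
  χ_A(x) = (x + 4)^3

Step 2 — compute geometric multiplicities via the rank-nullity identity g(λ) = n − rank(A − λI):
  rank(A − (-4)·I) = 1, so dim ker(A − (-4)·I) = n − 1 = 2

Summary:
  λ = -4: algebraic multiplicity = 3, geometric multiplicity = 2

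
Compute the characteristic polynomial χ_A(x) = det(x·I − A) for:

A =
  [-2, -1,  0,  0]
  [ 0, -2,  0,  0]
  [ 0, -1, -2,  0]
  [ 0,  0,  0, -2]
x^4 + 8*x^3 + 24*x^2 + 32*x + 16

Expanding det(x·I − A) (e.g. by cofactor expansion or by noting that A is similar to its Jordan form J, which has the same characteristic polynomial as A) gives
  χ_A(x) = x^4 + 8*x^3 + 24*x^2 + 32*x + 16
which factors as (x + 2)^4. The eigenvalues (with algebraic multiplicities) are λ = -2 with multiplicity 4.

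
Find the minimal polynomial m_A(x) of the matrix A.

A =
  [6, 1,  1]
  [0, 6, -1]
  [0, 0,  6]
x^3 - 18*x^2 + 108*x - 216

The characteristic polynomial is χ_A(x) = (x - 6)^3, so the eigenvalues are known. The minimal polynomial is
  m_A(x) = Π_λ (x − λ)^{k_λ}
where k_λ is the size of the *largest* Jordan block for λ (equivalently, the smallest k with (A − λI)^k v = 0 for every generalised eigenvector v of λ).

  λ = 6: largest Jordan block has size 3, contributing (x − 6)^3

So m_A(x) = (x - 6)^3 = x^3 - 18*x^2 + 108*x - 216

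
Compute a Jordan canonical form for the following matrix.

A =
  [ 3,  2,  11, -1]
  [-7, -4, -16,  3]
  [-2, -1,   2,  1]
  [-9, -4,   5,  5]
J_2(0) ⊕ J_2(3)

The characteristic polynomial is
  det(x·I − A) = x^4 - 6*x^3 + 9*x^2 = x^2*(x - 3)^2

Eigenvalues and multiplicities (the geometric multiplicity of λ is n − rank(A − λI), which equals the number of Jordan blocks for λ):
  λ = 0: algebraic multiplicity = 2, geometric multiplicity = 1
  λ = 3: algebraic multiplicity = 2, geometric multiplicity = 1

Determining the block sizes for each eigenvalue:
  λ = 0: one block (gm = 1), so the single block has size am = 2 → block sizes [2]
  λ = 3: one block (gm = 1), so the single block has size am = 2 → block sizes [2]

Assembling the blocks gives a Jordan form
J =
  [0, 1, 0, 0]
  [0, 0, 0, 0]
  [0, 0, 3, 1]
  [0, 0, 0, 3]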